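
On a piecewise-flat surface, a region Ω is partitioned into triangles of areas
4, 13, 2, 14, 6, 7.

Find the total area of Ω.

4 + 13 + 2 + 14 + 6 + 7 = 46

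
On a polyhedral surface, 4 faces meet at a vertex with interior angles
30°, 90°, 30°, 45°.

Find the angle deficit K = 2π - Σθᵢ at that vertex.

Sum of angles = 195°. K = 360° - 195° = 165°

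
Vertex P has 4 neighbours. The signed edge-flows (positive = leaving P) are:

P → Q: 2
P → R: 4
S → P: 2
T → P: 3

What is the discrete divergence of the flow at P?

Divergence = sum of outgoing flows = 2 + 4 + (-2) + (-3) = 1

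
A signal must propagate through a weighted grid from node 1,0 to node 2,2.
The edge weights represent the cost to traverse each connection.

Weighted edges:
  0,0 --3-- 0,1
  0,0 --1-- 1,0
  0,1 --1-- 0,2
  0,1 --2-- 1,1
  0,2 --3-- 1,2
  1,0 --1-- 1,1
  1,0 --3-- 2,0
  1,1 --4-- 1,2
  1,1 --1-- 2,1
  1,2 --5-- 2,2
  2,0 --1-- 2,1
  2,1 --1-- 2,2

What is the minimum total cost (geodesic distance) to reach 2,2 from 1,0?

Shortest path: 1,0 → 1,1 → 2,1 → 2,2, total weight = 3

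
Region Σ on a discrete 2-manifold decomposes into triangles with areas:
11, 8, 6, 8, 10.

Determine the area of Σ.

11 + 8 + 6 + 8 + 10 = 43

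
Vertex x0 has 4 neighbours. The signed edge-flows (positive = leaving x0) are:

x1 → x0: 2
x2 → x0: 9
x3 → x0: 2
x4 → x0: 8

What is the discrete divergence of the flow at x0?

Divergence = sum of outgoing flows = (-2) + (-9) + (-2) + (-8) = -21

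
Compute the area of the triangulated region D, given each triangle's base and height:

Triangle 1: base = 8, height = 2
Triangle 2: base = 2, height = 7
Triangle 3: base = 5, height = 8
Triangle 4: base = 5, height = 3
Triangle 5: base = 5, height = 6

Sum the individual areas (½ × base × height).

(1/2)×8×2 + (1/2)×2×7 + (1/2)×5×8 + (1/2)×5×3 + (1/2)×5×6 = 57.5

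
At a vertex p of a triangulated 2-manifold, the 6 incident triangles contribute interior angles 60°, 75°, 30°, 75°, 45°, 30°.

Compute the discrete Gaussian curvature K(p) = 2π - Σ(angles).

Sum of angles = 315°. K = 360° - 315° = 45°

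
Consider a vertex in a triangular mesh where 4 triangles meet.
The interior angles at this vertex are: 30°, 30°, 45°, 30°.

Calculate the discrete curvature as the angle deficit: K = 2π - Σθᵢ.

Sum of angles = 135°. K = 360° - 135° = 225° = 5π/4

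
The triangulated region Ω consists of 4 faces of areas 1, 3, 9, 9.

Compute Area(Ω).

1 + 3 + 9 + 9 = 22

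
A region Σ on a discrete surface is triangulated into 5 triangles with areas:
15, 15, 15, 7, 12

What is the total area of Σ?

15 + 15 + 15 + 7 + 12 = 64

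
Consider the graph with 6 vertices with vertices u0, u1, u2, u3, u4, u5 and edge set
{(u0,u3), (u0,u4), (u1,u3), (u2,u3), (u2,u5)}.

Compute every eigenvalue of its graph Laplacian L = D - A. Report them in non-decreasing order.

Degrees: deg(u0) = 2, deg(u1) = 1, deg(u2) = 2, deg(u3) = 3, deg(u4) = 1, deg(u5) = 1.
L = D − A with rows/columns ordered (u0, u1, u2, u3, u4, u5):
  [ 2,  0,  0, -1, -1,  0]
  [ 0,  1,  0, -1,  0,  0]
  [ 0,  0,  2, -1,  0, -1]
  [-1, -1, -1,  3,  0,  0]
  [-1,  0,  0,  0,  1,  0]
  [ 0,  0, -1,  0,  0,  1]
Characteristic polynomial: det(λI − L) = λ(λ² − 3λ + 1)(λ² − 5λ + 3)(λ − 2).
Roots: λ = 0; (λ² − 3λ + 1) = 0 ⇒ λ = (3 ± √5)/2 ≈ 0.382, 2.618; (λ² − 5λ + 3) = 0 ⇒ λ = (5 ± √13)/2 ≈ 0.6972, 4.3028; (λ − 2) = 0 ⇒ λ = 2.
(Check: the roots sum (with multiplicity) to 10, matching trace L = Σdeg = 2·5 = 10.)
Laplacian eigenvalues (increasing order): [0.0, 0.382, 0.6972, 2.0, 2.618, 4.3028]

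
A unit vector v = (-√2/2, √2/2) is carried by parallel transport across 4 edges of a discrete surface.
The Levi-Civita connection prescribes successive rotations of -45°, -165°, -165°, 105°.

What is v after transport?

Total rotation: (-45°) + (-165°) + (-165°) + 105° = -270° ≡ 90° (mod 360°). Final vector: (-0.7071, -0.7071)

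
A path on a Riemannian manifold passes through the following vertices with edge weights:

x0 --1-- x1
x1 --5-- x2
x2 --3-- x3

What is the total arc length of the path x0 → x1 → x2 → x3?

Arc length = 1 + 5 + 3 = 9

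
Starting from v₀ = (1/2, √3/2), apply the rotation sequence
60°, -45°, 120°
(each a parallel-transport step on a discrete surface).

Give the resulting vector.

Total rotation: 60° + (-45°) + 120° = 135°. Final vector: (-0.9659, -0.2588)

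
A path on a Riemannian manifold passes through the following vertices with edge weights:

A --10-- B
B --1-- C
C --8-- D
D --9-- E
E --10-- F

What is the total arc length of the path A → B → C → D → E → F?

Arc length = 10 + 1 + 8 + 9 + 10 = 38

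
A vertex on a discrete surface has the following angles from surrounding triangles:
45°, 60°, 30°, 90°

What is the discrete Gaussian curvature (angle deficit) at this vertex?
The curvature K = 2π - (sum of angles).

Sum of angles = 225°. K = 360° - 225° = 135° = 3π/4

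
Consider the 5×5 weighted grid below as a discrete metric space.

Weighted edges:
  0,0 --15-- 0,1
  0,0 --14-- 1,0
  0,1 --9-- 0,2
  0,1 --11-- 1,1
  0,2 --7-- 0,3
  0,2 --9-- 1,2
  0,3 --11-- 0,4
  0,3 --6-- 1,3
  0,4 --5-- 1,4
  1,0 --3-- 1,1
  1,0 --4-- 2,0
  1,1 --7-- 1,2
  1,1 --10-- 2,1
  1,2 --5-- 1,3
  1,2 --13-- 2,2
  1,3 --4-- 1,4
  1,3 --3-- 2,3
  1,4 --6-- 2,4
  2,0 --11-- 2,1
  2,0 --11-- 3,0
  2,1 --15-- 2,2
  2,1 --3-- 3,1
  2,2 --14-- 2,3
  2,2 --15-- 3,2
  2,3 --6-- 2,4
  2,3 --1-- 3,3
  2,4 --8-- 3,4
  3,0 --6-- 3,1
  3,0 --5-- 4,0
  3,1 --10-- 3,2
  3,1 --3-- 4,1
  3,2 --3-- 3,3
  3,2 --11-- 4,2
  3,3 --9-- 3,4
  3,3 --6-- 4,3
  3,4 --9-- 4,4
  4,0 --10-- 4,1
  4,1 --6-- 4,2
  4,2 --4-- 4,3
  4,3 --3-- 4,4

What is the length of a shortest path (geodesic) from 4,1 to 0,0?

Shortest path: 4,1 → 3,1 → 2,1 → 1,1 → 1,0 → 0,0, total weight = 33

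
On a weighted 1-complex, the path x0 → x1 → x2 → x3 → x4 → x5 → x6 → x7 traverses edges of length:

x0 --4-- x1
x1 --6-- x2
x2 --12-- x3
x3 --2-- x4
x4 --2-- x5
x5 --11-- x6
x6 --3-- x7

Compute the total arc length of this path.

Arc length = 4 + 6 + 12 + 2 + 2 + 11 + 3 = 40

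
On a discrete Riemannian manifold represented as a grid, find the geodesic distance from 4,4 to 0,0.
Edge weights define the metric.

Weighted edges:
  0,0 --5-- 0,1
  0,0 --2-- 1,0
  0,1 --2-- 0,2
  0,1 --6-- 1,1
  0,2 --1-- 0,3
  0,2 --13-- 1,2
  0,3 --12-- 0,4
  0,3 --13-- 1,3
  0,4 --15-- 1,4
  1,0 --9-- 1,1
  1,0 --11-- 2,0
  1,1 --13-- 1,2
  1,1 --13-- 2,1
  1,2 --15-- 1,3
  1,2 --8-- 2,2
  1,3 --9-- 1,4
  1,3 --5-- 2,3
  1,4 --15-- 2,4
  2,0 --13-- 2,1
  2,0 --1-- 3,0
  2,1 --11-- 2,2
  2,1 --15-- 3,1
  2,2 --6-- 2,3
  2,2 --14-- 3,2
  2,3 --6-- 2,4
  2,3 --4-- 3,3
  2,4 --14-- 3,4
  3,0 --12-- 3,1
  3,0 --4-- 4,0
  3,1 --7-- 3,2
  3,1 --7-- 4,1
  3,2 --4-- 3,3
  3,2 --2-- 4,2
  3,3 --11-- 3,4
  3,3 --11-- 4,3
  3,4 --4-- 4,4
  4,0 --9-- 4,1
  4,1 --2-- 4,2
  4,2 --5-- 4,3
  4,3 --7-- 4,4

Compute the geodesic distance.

Shortest path: 4,4 → 4,3 → 4,2 → 4,1 → 4,0 → 3,0 → 2,0 → 1,0 → 0,0, total weight = 41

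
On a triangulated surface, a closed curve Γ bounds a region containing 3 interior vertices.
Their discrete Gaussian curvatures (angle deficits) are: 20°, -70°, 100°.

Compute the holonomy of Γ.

Holonomy = total enclosed curvature = 20° + (-70°) + 100° = 50°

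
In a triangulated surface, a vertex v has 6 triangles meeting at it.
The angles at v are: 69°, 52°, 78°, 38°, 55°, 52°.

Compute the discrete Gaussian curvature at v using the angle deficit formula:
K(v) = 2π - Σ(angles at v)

Sum of angles = 344°. K = 360° - 344° = 16° = 4π/45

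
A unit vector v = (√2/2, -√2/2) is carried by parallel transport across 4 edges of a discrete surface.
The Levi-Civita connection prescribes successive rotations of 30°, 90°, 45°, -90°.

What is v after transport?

Total rotation: 30° + 90° + 45° + (-90°) = 75°. Final vector: (0.8660, 0.5000)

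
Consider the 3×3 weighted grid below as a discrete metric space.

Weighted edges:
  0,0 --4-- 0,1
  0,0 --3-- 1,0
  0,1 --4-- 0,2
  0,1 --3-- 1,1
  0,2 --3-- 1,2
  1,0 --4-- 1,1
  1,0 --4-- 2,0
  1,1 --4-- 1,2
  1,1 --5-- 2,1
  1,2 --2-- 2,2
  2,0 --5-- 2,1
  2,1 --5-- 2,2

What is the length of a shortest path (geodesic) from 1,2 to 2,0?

Shortest path: 1,2 → 2,2 → 2,1 → 2,0, total weight = 12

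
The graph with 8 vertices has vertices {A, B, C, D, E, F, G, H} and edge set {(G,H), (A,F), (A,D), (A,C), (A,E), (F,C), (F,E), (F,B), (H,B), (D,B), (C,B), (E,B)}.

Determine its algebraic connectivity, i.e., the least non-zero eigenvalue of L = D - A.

Degrees: deg(A) = 4, deg(B) = 5, deg(C) = 3, deg(D) = 2, deg(E) = 3, deg(F) = 4, deg(G) = 1, deg(H) = 2.
L = D − A with rows/columns ordered (A, B, C, D, E, F, G, H):
  [ 4,  0, -1, -1, -1, -1,  0,  0]
  [ 0,  5, -1, -1, -1, -1,  0, -1]
  [-1, -1,  3,  0,  0, -1,  0,  0]
  [-1, -1,  0,  2,  0,  0,  0,  0]
  [-1, -1,  0,  0,  3, -1,  0,  0]
  [-1, -1, -1,  0, -1,  4,  0,  0]
  [ 0,  0,  0,  0,  0,  0,  1, -1]
  [ 0, -1,  0,  0,  0,  0, -1,  2]
Characteristic polynomial: det(λI − L) = λ(λ² − 5λ + 2)(λ − 2)(λ² − 9λ + 16)(λ − 3)(λ − 5).
Roots: λ = 0; (λ² − 5λ + 2) = 0 ⇒ λ = (5 ± √17)/2 ≈ 0.4384, 4.5616; (λ − 2) = 0 ⇒ λ = 2; (λ² − 9λ + 16) = 0 ⇒ λ = (9 ± √17)/2 ≈ 2.4384, 6.5616; (λ − 3) = 0 ⇒ λ = 3; (λ − 5) = 0 ⇒ λ = 5.
(Check: the roots sum (with multiplicity) to 24, matching trace L = Σdeg = 2·12 = 24.)
Laplacian eigenvalues: [0.0, 0.4384, 2.0, 2.4384, 3.0, 4.5616, 5.0, 6.5616]. Algebraic connectivity (smallest non-zero eigenvalue) = 0.4384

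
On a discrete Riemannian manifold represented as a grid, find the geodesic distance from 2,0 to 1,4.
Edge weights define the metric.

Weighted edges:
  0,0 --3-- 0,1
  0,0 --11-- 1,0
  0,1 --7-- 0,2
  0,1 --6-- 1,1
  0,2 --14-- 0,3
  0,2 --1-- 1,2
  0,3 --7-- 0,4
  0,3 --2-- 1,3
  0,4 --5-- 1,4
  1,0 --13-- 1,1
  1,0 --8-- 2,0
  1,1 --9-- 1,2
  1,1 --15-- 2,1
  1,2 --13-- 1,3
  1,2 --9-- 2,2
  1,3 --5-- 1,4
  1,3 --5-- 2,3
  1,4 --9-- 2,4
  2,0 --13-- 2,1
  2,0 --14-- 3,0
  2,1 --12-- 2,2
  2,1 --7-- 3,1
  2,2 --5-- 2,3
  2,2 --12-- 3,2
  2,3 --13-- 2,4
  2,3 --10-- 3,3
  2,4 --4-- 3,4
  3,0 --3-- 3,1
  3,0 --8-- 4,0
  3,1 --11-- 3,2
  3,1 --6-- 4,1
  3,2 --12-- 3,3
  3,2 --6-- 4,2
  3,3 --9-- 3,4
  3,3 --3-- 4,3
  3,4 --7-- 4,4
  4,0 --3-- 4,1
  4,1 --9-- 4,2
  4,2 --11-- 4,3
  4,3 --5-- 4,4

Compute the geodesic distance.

Shortest path: 2,0 → 2,1 → 2,2 → 2,3 → 1,3 → 1,4, total weight = 40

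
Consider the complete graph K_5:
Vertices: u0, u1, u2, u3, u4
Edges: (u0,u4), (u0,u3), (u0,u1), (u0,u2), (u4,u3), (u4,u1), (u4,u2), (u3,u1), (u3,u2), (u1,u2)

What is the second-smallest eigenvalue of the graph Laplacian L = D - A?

For the complete graph K_n, L = nI − J (J = all-ones matrix). J has eigenvalues n (once, eigenvector 𝟙) and 0 (multiplicity n−1), so L has eigenvalues 0 (once) and n (multiplicity n−1). Here n = 5: eigenvalue 0 once and 5 with multiplicity 4.
Laplacian eigenvalues: [0.0, 5.0, 5.0, 5.0, 5.0]. Algebraic connectivity (smallest non-zero eigenvalue) = 5.0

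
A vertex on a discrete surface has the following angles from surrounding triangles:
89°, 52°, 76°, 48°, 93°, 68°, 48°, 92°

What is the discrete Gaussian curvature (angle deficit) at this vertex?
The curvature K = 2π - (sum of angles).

Sum of angles = 566°. K = 360° - 566° = -206° = -103π/90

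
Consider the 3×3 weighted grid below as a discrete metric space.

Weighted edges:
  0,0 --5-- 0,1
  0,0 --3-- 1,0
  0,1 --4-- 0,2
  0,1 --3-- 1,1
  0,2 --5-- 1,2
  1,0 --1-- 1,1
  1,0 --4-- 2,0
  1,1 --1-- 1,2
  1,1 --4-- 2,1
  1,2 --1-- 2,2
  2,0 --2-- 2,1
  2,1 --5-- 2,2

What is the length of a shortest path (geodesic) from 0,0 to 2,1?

Shortest path: 0,0 → 1,0 → 1,1 → 2,1, total weight = 8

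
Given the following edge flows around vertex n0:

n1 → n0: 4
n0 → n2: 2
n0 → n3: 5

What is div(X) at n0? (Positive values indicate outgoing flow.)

Divergence = sum of outgoing flows = (-4) + 2 + 5 = 3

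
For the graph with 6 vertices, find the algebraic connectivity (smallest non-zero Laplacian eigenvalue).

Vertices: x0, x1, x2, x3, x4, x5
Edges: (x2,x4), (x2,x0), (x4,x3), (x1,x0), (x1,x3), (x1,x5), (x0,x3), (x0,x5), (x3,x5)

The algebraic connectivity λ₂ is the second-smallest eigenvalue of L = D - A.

Degrees: deg(x0) = 4, deg(x1) = 3, deg(x2) = 2, deg(x3) = 4, deg(x4) = 2, deg(x5) = 3.
L = D − A with rows/columns ordered (x0, x1, x2, x3, x4, x5):
  [ 4, -1, -1, -1,  0, -1]
  [-1,  3,  0, -1,  0, -1]
  [-1,  0,  2,  0, -1,  0]
  [-1, -1,  0,  4, -1, -1]
  [ 0,  0, -1, -1,  2,  0]
  [-1, -1,  0, -1,  0,  3]
Characteristic polynomial: det(λI − L) = λ(λ² − 6λ + 6)(λ² − 8λ + 14)(λ − 4).
Roots: λ = 0; (λ² − 6λ + 6) = 0 ⇒ λ = 3 ± √3 ≈ 1.2679, 4.7321; (λ² − 8λ + 14) = 0 ⇒ λ = 4 ± √2 ≈ 2.5858, 5.4142; (λ − 4) = 0 ⇒ λ = 4.
(Check: the roots sum (with multiplicity) to 18, matching trace L = Σdeg = 2·9 = 18.)
Laplacian eigenvalues: [0.0, 1.2679, 2.5858, 4.0, 4.7321, 5.4142]. Algebraic connectivity (smallest non-zero eigenvalue) = 1.2679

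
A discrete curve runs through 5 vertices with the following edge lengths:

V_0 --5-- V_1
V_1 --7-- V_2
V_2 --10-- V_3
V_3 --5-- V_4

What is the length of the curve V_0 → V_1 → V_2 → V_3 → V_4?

Arc length = 5 + 7 + 10 + 5 = 27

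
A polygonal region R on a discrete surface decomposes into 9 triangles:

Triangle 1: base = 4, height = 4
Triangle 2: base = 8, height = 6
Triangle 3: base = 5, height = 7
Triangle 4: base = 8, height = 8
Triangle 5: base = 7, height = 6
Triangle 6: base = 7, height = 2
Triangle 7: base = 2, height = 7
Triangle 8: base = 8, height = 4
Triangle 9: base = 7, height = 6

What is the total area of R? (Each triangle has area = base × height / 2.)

(1/2)×4×4 + (1/2)×8×6 + (1/2)×5×7 + (1/2)×8×8 + (1/2)×7×6 + (1/2)×7×2 + (1/2)×2×7 + (1/2)×8×4 + (1/2)×7×6 = 153.5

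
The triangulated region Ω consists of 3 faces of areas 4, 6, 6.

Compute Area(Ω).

4 + 6 + 6 = 16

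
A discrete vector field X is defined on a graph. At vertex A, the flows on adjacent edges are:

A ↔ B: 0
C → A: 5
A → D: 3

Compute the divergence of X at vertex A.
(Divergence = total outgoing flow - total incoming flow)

Divergence = sum of outgoing flows = 0 + (-5) + 3 = -2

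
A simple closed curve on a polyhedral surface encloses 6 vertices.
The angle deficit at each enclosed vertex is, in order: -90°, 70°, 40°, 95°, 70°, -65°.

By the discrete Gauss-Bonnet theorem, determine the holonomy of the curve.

Holonomy = total enclosed curvature = (-90°) + 70° + 40° + 95° + 70° + (-65°) = 120°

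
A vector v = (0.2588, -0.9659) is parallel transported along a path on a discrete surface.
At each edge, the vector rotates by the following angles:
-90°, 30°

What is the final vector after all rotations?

Total rotation: (-90°) + 30° = -60°. Final vector: (-0.7071, -0.7071)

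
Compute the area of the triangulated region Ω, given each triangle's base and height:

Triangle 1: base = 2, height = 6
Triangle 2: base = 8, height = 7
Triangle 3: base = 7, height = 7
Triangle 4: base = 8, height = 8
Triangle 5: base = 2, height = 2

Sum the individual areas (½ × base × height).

(1/2)×2×6 + (1/2)×8×7 + (1/2)×7×7 + (1/2)×8×8 + (1/2)×2×2 = 92.5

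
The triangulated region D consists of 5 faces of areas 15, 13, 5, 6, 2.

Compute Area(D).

15 + 13 + 5 + 6 + 2 = 41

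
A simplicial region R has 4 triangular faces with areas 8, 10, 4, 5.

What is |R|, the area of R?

8 + 10 + 4 + 5 = 27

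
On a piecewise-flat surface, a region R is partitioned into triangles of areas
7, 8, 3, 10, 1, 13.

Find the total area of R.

7 + 8 + 3 + 10 + 1 + 13 = 42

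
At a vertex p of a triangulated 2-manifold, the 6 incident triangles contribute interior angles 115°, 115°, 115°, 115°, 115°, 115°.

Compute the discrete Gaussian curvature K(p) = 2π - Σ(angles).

Sum of angles = 690°. K = 360° - 690° = -330° = -11π/6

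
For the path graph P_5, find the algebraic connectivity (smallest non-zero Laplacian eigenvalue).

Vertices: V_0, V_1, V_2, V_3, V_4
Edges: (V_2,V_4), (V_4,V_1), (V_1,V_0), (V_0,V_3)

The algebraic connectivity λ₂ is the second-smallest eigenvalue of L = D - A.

The path graph P_n has Laplacian eigenvalues λ_k = 2 − 2cos(kπ/n), k = 0, 1, …, n−1. Here n = 5:
k=0: 2 − 2cos(0) = 0.0; k=1: 2 − 2cos(π/5) = 0.382; k=2: 2 − 2cos(2π/5) = 1.382; k=3: 2 − 2cos(3π/5) = 2.618; k=4: 2 − 2cos(4π/5) = 3.618.
Laplacian eigenvalues: [0.0, 0.382, 1.382, 2.618, 3.618]. Algebraic connectivity (smallest non-zero eigenvalue) = 0.382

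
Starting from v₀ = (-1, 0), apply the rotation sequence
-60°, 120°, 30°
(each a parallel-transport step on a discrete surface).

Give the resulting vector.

Total rotation: (-60°) + 120° + 30° = 90°. Final vector: (0, -1)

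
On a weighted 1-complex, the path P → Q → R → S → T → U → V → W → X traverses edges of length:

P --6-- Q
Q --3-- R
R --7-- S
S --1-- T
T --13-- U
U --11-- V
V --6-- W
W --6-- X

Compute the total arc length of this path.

Arc length = 6 + 3 + 7 + 1 + 13 + 11 + 6 + 6 = 53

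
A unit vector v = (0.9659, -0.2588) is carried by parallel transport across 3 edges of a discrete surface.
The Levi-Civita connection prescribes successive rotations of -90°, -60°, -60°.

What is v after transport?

Total rotation: (-90°) + (-60°) + (-60°) = -210° ≡ 150° (mod 360°). Final vector: (-0.7071, 0.7071)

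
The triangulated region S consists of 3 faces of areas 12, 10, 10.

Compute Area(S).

12 + 10 + 10 = 32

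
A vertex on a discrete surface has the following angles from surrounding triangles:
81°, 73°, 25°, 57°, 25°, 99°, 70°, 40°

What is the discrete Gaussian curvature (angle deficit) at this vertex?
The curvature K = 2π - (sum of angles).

Sum of angles = 470°. K = 360° - 470° = -110° = -11π/18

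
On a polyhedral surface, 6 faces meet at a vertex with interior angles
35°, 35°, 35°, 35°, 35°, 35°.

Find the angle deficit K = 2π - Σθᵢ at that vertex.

Sum of angles = 210°. K = 360° - 210° = 150° = 5π/6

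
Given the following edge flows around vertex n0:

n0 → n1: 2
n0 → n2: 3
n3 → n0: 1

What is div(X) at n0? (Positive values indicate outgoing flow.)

Divergence = sum of outgoing flows = 2 + 3 + (-1) = 4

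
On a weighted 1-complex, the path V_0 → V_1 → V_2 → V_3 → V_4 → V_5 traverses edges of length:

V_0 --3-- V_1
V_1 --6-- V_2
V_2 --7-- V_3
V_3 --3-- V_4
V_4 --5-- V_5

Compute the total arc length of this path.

Arc length = 3 + 6 + 7 + 3 + 5 = 24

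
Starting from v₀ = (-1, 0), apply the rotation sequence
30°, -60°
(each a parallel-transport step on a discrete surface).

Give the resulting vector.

Total rotation: 30° + (-60°) = -30°. Final vector: (-0.8660, 0.5000)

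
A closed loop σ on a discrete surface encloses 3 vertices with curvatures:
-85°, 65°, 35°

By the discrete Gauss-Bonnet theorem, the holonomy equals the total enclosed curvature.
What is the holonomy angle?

Holonomy = total enclosed curvature = (-85°) + 65° + 35° = 15°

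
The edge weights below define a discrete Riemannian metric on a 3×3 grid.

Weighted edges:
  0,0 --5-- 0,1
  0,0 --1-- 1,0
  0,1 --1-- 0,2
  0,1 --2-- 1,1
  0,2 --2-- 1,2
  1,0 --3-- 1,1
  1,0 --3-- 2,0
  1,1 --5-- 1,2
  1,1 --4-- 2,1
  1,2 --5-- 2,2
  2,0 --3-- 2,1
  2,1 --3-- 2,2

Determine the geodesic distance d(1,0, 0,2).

Shortest path: 1,0 → 1,1 → 0,1 → 0,2, total weight = 6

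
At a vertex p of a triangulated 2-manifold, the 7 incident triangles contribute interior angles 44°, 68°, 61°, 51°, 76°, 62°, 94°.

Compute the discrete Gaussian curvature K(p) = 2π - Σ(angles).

Sum of angles = 456°. K = 360° - 456° = -96° = -8π/15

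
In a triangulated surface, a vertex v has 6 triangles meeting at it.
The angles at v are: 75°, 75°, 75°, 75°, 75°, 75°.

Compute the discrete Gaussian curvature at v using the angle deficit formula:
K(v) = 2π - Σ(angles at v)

Sum of angles = 450°. K = 360° - 450° = -90° = -π/2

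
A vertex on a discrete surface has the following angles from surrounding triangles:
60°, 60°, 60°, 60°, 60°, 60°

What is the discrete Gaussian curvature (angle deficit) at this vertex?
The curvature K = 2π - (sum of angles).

Sum of angles = 360°. K = 360° - 360° = 0° = 0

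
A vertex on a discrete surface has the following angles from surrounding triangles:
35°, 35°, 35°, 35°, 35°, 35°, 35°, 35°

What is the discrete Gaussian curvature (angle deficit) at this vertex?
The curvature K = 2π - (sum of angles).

Sum of angles = 280°. K = 360° - 280° = 80°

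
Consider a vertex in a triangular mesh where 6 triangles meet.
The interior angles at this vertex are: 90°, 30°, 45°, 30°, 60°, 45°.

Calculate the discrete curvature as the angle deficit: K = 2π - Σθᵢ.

Sum of angles = 300°. K = 360° - 300° = 60° = π/3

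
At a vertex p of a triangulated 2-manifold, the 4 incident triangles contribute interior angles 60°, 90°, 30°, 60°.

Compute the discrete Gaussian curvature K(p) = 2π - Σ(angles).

Sum of angles = 240°. K = 360° - 240° = 120°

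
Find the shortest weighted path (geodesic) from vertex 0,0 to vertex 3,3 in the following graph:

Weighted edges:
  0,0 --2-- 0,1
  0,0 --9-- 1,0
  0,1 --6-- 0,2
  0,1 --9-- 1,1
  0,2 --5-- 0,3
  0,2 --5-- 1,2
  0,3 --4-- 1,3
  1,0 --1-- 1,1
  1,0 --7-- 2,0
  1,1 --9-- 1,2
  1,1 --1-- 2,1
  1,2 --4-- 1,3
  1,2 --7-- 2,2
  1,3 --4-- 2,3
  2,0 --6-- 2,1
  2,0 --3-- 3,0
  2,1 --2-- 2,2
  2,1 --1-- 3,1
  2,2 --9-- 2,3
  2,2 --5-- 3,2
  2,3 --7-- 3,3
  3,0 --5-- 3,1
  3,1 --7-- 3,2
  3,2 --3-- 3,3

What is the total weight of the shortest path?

Shortest path: 0,0 → 1,0 → 1,1 → 2,1 → 2,2 → 3,2 → 3,3, total weight = 21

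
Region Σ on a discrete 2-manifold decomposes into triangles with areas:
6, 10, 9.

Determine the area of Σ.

6 + 10 + 9 = 25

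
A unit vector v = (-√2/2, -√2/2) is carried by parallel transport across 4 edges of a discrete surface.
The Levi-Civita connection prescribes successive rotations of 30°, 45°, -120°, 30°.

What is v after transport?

Total rotation: 30° + 45° + (-120°) + 30° = -15°. Final vector: (-0.8660, -0.5000)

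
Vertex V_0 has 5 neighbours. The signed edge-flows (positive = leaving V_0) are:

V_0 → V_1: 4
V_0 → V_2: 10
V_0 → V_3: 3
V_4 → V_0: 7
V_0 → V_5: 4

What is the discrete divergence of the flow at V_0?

Divergence = sum of outgoing flows = 4 + 10 + 3 + (-7) + 4 = 14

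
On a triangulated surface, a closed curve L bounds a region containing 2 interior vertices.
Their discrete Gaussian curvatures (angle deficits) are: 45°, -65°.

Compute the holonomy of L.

Holonomy = total enclosed curvature = 45° + (-65°) = -20°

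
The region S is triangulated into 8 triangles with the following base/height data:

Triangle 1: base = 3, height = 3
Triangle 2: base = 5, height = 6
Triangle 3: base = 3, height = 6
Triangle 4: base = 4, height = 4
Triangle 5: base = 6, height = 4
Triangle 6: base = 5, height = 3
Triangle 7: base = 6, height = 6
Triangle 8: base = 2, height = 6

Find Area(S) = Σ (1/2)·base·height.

(1/2)×3×3 + (1/2)×5×6 + (1/2)×3×6 + (1/2)×4×4 + (1/2)×6×4 + (1/2)×5×3 + (1/2)×6×6 + (1/2)×2×6 = 80.0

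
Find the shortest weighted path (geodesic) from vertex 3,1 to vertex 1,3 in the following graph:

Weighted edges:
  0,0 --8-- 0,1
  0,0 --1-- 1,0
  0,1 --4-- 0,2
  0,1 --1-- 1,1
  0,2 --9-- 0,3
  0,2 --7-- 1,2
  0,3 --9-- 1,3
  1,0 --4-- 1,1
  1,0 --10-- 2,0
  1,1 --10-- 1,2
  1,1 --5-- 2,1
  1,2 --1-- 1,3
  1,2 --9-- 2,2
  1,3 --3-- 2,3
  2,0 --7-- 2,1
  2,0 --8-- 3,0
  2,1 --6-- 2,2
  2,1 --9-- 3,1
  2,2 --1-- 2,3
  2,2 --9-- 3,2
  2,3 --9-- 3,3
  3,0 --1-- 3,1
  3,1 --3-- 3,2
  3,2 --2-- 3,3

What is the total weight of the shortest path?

Shortest path: 3,1 → 3,2 → 2,2 → 2,3 → 1,3, total weight = 16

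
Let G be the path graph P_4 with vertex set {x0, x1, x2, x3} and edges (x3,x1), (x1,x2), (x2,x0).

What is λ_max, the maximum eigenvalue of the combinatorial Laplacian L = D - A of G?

The path graph P_n has Laplacian eigenvalues λ_k = 2 − 2cos(kπ/n), k = 0, 1, …, n−1. Here n = 4:
k=0: 2 − 2cos(0) = 0.0; k=1: 2 − 2cos(π/4) = 0.5858; k=2: 2 − 2cos(π/2) = 2.0; k=3: 2 − 2cos(3π/4) = 3.4142.
Laplacian eigenvalues: [0.0, 0.5858, 2.0, 3.4142]. Largest eigenvalue (spectral radius) = 3.4142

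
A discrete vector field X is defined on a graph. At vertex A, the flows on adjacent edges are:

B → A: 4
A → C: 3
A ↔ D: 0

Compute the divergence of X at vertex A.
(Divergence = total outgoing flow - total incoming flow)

Divergence = sum of outgoing flows = (-4) + 3 + 0 = -1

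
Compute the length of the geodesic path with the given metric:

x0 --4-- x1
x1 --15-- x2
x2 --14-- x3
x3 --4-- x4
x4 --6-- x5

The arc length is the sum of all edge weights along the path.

Arc length = 4 + 15 + 14 + 4 + 6 = 43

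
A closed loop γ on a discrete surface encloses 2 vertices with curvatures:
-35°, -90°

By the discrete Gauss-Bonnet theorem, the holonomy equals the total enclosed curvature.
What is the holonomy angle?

Holonomy = total enclosed curvature = (-35°) + (-90°) = -125°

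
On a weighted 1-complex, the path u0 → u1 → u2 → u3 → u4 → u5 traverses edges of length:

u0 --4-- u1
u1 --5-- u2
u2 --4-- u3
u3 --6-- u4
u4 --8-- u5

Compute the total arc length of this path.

Arc length = 4 + 5 + 4 + 6 + 8 = 27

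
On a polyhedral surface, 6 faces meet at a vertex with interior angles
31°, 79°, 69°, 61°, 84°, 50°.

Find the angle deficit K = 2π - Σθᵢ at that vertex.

Sum of angles = 374°. K = 360° - 374° = -14° = -7π/90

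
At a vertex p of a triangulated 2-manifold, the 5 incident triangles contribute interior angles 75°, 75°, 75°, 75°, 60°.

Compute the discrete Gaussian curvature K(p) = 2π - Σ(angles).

Sum of angles = 360°. K = 360° - 360° = 0° = 0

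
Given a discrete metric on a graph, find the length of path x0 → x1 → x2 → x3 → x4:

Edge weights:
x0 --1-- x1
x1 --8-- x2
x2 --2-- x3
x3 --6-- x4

Arc length = 1 + 8 + 2 + 6 = 17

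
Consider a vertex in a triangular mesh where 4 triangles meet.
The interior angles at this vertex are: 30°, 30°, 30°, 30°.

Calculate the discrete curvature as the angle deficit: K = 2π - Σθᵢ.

Sum of angles = 120°. K = 360° - 120° = 240°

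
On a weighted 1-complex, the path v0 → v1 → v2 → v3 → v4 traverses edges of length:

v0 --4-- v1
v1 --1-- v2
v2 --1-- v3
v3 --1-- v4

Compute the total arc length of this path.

Arc length = 4 + 1 + 1 + 1 = 7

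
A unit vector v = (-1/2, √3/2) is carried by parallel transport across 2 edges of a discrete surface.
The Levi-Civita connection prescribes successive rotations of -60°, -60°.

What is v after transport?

Total rotation: (-60°) + (-60°) = -120°. Final vector: (1, 0)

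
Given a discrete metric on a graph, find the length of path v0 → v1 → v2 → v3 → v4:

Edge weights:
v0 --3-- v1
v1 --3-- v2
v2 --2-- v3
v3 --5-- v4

Arc length = 3 + 3 + 2 + 5 = 13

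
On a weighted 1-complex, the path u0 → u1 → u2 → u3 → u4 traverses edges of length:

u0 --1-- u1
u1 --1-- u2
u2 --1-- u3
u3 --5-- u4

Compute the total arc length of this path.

Arc length = 1 + 1 + 1 + 5 = 8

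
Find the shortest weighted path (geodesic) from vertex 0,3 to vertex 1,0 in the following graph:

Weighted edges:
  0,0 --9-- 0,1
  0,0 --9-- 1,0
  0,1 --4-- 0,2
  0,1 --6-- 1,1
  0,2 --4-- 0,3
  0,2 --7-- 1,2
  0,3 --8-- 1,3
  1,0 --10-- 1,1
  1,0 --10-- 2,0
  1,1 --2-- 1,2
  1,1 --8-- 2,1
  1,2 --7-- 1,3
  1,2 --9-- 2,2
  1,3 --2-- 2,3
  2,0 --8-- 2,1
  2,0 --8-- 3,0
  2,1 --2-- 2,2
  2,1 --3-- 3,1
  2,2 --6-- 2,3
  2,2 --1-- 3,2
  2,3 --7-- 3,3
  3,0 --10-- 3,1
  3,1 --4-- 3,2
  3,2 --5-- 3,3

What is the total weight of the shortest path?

Shortest path: 0,3 → 0,2 → 1,2 → 1,1 → 1,0, total weight = 23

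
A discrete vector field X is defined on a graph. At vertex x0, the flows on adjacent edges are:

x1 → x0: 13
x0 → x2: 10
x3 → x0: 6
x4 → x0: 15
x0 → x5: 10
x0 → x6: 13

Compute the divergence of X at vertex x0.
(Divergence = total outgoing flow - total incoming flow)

Divergence = sum of outgoing flows = (-13) + 10 + (-6) + (-15) + 10 + 13 = -1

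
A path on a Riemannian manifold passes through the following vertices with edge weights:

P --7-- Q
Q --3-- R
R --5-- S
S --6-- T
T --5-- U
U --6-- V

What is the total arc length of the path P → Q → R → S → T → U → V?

Arc length = 7 + 3 + 5 + 6 + 5 + 6 = 32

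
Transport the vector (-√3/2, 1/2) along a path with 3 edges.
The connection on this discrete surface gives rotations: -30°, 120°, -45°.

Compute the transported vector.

Total rotation: (-30°) + 120° + (-45°) = 45°. Final vector: (-0.9659, -0.2588)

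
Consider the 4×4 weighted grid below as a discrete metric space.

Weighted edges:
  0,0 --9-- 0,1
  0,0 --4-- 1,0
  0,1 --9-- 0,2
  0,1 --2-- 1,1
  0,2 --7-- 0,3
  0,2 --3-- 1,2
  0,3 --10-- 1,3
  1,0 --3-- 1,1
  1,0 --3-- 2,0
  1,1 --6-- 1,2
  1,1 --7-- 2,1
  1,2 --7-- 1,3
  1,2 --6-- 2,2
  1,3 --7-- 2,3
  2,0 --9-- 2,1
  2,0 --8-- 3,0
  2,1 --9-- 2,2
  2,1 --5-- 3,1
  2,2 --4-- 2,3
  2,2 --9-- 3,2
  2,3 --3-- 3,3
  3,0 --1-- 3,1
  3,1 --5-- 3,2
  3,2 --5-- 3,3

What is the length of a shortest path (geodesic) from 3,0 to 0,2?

Shortest path: 3,0 → 3,1 → 2,1 → 1,1 → 1,2 → 0,2, total weight = 22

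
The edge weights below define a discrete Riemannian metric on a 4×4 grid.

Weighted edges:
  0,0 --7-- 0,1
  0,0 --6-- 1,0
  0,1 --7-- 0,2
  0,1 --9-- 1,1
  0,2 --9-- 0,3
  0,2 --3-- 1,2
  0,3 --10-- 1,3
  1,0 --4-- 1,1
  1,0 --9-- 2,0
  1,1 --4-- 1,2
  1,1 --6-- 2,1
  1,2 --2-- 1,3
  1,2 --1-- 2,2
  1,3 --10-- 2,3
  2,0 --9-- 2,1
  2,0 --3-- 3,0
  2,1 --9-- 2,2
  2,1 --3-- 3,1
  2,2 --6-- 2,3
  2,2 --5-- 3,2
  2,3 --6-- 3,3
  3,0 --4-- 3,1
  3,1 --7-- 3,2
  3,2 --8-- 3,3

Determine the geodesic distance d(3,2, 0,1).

Shortest path: 3,2 → 2,2 → 1,2 → 0,2 → 0,1, total weight = 16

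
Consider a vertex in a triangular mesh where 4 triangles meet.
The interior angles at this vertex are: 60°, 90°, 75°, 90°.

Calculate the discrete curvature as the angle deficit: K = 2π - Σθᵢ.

Sum of angles = 315°. K = 360° - 315° = 45°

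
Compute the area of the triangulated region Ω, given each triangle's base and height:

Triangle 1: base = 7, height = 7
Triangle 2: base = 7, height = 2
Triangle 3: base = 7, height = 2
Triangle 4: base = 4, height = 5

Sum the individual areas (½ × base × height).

(1/2)×7×7 + (1/2)×7×2 + (1/2)×7×2 + (1/2)×4×5 = 48.5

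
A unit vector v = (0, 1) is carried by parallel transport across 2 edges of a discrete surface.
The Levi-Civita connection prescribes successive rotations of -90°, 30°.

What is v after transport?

Total rotation: (-90°) + 30° = -60°. Final vector: (0.8660, 0.5000)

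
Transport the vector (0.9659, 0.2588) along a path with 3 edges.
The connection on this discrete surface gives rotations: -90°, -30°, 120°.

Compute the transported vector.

Total rotation: (-90°) + (-30°) + 120° = 0°. Final vector: (0.9659, 0.2588)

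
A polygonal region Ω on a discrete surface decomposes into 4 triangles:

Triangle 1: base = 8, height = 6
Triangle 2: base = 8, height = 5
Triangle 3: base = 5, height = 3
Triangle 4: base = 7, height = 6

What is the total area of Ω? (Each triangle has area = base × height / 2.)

(1/2)×8×6 + (1/2)×8×5 + (1/2)×5×3 + (1/2)×7×6 = 72.5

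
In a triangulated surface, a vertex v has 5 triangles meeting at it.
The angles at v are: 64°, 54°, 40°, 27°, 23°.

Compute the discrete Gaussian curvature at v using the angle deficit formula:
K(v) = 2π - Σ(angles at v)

Sum of angles = 208°. K = 360° - 208° = 152° = 38π/45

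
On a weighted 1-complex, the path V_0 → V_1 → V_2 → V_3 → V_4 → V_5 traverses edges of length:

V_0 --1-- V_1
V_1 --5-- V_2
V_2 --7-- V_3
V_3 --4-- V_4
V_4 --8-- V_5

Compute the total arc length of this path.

Arc length = 1 + 5 + 7 + 4 + 8 = 25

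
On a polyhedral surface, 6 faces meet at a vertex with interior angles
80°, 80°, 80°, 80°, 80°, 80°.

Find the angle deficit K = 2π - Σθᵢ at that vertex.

Sum of angles = 480°. K = 360° - 480° = -120° = -2π/3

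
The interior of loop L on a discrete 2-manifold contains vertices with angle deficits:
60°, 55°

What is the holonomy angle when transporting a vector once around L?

Holonomy = total enclosed curvature = 60° + 55° = 115°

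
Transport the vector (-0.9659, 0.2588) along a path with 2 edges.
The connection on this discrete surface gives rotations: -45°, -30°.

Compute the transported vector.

Total rotation: (-45°) + (-30°) = -75°. Final vector: (0, 1)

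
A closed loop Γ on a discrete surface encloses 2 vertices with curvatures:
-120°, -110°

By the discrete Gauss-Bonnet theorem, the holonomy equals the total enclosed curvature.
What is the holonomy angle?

Holonomy = total enclosed curvature = (-120°) + (-110°) = -230°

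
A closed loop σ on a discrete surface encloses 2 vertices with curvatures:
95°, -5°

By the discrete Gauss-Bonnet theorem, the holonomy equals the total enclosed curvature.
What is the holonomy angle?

Holonomy = total enclosed curvature = 95° + (-5°) = 90°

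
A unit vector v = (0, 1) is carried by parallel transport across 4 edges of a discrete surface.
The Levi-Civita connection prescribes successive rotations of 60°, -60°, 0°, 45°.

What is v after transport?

Total rotation: 60° + (-60°) + 0° + 45° = 45°. Final vector: (-0.7071, 0.7071)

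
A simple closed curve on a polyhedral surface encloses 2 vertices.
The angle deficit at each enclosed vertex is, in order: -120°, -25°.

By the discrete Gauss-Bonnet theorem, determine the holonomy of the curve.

Holonomy = total enclosed curvature = (-120°) + (-25°) = -145°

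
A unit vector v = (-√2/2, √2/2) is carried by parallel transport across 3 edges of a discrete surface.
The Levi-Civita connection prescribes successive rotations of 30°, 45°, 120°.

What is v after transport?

Total rotation: 30° + 45° + 120° = 195° ≡ -165° (mod 360°). Final vector: (0.8660, -0.5000)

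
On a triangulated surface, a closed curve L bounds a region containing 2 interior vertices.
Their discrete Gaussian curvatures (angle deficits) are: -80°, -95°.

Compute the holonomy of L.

Holonomy = total enclosed curvature = (-80°) + (-95°) = -175°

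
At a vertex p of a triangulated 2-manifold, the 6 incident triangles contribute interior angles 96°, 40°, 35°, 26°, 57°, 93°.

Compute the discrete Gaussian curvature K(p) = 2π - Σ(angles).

Sum of angles = 347°. K = 360° - 347° = 13° = 13π/180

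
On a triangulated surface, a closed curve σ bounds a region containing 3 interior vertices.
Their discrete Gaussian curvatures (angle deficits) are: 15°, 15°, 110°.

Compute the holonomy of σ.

Holonomy = total enclosed curvature = 15° + 15° + 110° = 140°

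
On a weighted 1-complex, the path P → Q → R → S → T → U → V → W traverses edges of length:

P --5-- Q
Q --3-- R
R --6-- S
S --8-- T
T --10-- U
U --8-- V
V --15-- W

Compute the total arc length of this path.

Arc length = 5 + 3 + 6 + 8 + 10 + 8 + 15 = 55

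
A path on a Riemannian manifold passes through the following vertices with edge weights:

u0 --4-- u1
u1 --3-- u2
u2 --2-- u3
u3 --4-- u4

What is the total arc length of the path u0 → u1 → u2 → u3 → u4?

Arc length = 4 + 3 + 2 + 4 = 13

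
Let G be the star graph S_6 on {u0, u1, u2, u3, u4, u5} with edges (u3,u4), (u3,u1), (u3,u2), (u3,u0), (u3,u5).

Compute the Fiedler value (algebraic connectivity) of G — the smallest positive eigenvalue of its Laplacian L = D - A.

The star S_6 is the complete bipartite graph K_{1,5} (one hub of degree 5, 5 leaves of degree 1). The Laplacian spectrum of K_{p,q} is 0, p (multiplicity q−1), q (multiplicity p−1), p+q. With p = 1, q = 5: 0 once, 1 with multiplicity 4, and 6 once. (Check: trace L = sum of degrees = 10 = 4·1 + 6.)
Laplacian eigenvalues: [0.0, 1.0, 1.0, 1.0, 1.0, 6.0]. Algebraic connectivity (smallest non-zero eigenvalue) = 1.0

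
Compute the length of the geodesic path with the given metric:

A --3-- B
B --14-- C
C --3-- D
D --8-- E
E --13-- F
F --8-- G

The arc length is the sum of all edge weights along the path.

Arc length = 3 + 14 + 3 + 8 + 13 + 8 = 49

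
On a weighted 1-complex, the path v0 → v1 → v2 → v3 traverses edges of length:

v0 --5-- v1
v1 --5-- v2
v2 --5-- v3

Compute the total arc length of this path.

Arc length = 5 + 5 + 5 = 15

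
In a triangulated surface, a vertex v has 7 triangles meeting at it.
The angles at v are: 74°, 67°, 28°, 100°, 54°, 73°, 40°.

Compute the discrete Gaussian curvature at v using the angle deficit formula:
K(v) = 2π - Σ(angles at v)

Sum of angles = 436°. K = 360° - 436° = -76° = -19π/45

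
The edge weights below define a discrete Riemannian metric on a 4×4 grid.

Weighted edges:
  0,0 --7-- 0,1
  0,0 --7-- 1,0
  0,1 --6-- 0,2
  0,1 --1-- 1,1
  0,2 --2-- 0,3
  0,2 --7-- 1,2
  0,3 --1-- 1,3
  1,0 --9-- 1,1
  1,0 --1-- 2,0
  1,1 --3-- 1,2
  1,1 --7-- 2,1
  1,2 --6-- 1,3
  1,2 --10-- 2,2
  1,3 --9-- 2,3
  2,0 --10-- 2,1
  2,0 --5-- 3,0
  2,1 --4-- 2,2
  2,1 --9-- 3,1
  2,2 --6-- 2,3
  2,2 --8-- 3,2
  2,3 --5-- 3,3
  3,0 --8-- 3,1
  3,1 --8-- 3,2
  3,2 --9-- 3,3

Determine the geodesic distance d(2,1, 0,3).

Shortest path: 2,1 → 1,1 → 0,1 → 0,2 → 0,3, total weight = 16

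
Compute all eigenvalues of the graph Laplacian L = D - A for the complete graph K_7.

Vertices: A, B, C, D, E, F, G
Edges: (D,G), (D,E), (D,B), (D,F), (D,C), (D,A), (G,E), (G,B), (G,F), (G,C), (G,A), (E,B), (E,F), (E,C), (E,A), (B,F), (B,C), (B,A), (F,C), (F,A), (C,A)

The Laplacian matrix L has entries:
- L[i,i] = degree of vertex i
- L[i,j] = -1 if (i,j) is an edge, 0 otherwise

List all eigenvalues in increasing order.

For the complete graph K_n, L = nI − J (J = all-ones matrix). J has eigenvalues n (once, eigenvector 𝟙) and 0 (multiplicity n−1), so L has eigenvalues 0 (once) and n (multiplicity n−1). Here n = 7: eigenvalue 0 once and 7 with multiplicity 6.
Laplacian eigenvalues (increasing order): [0.0, 7.0, 7.0, 7.0, 7.0, 7.0, 7.0]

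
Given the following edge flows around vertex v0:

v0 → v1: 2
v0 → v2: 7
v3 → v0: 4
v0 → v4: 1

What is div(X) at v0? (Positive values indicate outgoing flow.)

Divergence = sum of outgoing flows = 2 + 7 + (-4) + 1 = 6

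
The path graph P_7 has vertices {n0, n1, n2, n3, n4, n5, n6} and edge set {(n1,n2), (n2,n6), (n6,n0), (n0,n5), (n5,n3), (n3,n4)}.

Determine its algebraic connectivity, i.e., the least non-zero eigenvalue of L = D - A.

The path graph P_n has Laplacian eigenvalues λ_k = 2 − 2cos(kπ/n), k = 0, 1, …, n−1. Here n = 7:
k=0: 2 − 2cos(0) = 0.0; k=1: 2 − 2cos(π/7) = 0.1981; k=2: 2 − 2cos(2π/7) = 0.753; k=3: 2 − 2cos(3π/7) = 1.555; k=4: 2 − 2cos(4π/7) = 2.445; k=5: 2 − 2cos(5π/7) = 3.247; k=6: 2 − 2cos(6π/7) = 3.8019.
Laplacian eigenvalues: [0.0, 0.1981, 0.753, 1.555, 2.445, 3.247, 3.8019]. Algebraic connectivity (smallest non-zero eigenvalue) = 0.1981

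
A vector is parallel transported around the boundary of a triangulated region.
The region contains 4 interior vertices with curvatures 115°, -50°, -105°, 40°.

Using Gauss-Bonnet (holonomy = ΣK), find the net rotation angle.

Holonomy = total enclosed curvature = 115° + (-50°) + (-105°) + 40° = 0°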